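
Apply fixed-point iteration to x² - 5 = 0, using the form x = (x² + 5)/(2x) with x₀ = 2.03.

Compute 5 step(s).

Equation: x² - 5 = 0
Fixed-point form: x = (x² + 5)/(2x)
x₀ = 2.03

x_1 = g(2.030000) = 2.246527
x_2 = g(2.246527) = 2.236092
x_3 = g(2.236092) = 2.236068
x_4 = g(2.236068) = 2.236068
x_5 = g(2.236068) = 2.236068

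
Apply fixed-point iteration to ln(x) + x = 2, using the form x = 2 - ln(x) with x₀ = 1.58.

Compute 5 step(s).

Equation: ln(x) + x = 2
Fixed-point form: x = 2 - ln(x)
x₀ = 1.58

x_1 = g(1.580000) = 1.542575
x_2 = g(1.542575) = 1.566547
x_3 = g(1.566547) = 1.551126
x_4 = g(1.551126) = 1.561019
x_5 = g(1.561019) = 1.554661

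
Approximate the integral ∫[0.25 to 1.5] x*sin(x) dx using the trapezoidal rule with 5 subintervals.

f(x) = x*sin(x)
a = 0.25, b = 1.5, n = 5
h = (b - a)/n = 0.250000

Trapezoidal rule: (h/2)[f(x₀) + 2f(x₁) + 2f(x₂) + ... + f(xₙ)]

x_0 = 0.2500, f(x_0) = 0.061851, coefficient = 1
x_1 = 0.5000, f(x_1) = 0.239713, coefficient = 2
x_2 = 0.7500, f(x_2) = 0.511229, coefficient = 2
x_3 = 1.0000, f(x_3) = 0.841471, coefficient = 2
x_4 = 1.2500, f(x_4) = 1.186231, coefficient = 2
x_5 = 1.5000, f(x_5) = 1.496242, coefficient = 1

I ≈ (0.250000/2) × 7.115381 = 0.889423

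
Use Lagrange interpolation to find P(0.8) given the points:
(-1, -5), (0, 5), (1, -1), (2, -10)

Lagrange interpolation formula:
P(x) = Σ yᵢ × Lᵢ(x)
where Lᵢ(x) = Π_{j≠i} (x - xⱼ)/(xᵢ - xⱼ)

L_0(0.8) = (0.8 - 0)/(-1 - 0) × (0.8 - 1)/(-1 - 1) × (0.8 - 2)/(-1 - 2) = -0.032000
L_1(0.8) = (0.8 - (-1))/(0 - (-1)) × (0.8 - 1)/(0 - 1) × (0.8 - 2)/(0 - 2) = 0.216000
L_2(0.8) = (0.8 - (-1))/(1 - (-1)) × (0.8 - 0)/(1 - 0) × (0.8 - 2)/(1 - 2) = 0.864000
L_3(0.8) = (0.8 - (-1))/(2 - (-1)) × (0.8 - 0)/(2 - 0) × (0.8 - 1)/(2 - 1) = -0.048000

P(0.8) = (-5)×L_0(0.8) + 5×L_1(0.8) + (-1)×L_2(0.8) + (-10)×L_3(0.8)
P(0.8) = 0.856000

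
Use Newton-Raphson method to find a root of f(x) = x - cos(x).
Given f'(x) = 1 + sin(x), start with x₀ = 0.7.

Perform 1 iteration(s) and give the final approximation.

f(x) = x - cos(x)
f'(x) = 1 + sin(x)
x₀ = 0.7

Newton-Raphson formula: x_{n+1} = x_n - f(x_n)/f'(x_n)

Iteration 1:
  f(0.700000) = -0.064842
  f'(0.700000) = 1.644218
  x_1 = 0.700000 - (-0.064842)/1.644218 = 0.739436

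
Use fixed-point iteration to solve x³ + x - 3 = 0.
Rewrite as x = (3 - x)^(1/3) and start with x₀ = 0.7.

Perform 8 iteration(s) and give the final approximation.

Equation: x³ + x - 3 = 0
Fixed-point form: x = (3 - x)^(1/3)
x₀ = 0.7

x_1 = g(0.700000) = 1.320006
x_2 = g(1.320006) = 1.188783
x_3 = g(1.188783) = 1.218962
x_4 = g(1.218962) = 1.212154
x_5 = g(1.212154) = 1.213696
x_6 = g(1.213696) = 1.213347
x_7 = g(1.213347) = 1.213426
x_8 = g(1.213426) = 1.213408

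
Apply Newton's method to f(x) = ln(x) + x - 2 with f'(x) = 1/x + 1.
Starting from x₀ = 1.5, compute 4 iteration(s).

f(x) = ln(x) + x - 2
f'(x) = 1/x + 1
x₀ = 1.5

Newton-Raphson formula: x_{n+1} = x_n - f(x_n)/f'(x_n)

Iteration 1:
  f(1.500000) = -0.094535
  f'(1.500000) = 1.666667
  x_1 = 1.500000 - (-0.094535)/1.666667 = 1.556721
Iteration 2:
  f(1.556721) = -0.000697
  f'(1.556721) = 1.642376
  x_2 = 1.556721 - (-0.000697)/1.642376 = 1.557146
Iteration 3:
  f(1.557146) = 0.000000
  f'(1.557146) = 1.642201
  x_3 = 1.557146 - 0.000000/1.642201 = 1.557146
Iteration 4:
  f(1.557146) = 0.000000
  f'(1.557146) = 1.642201
  x_4 = 1.557146 - 0.000000/1.642201 = 1.557146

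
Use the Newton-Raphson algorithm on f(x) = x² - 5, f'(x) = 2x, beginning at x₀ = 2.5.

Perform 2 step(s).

f(x) = x² - 5
f'(x) = 2x
x₀ = 2.5

Newton-Raphson formula: x_{n+1} = x_n - f(x_n)/f'(x_n)

Iteration 1:
  f(2.500000) = 1.250000
  f'(2.500000) = 5.000000
  x_1 = 2.500000 - 1.250000/5.000000 = 2.250000
Iteration 2:
  f(2.250000) = 0.062500
  f'(2.250000) = 4.500000
  x_2 = 2.250000 - 0.062500/4.500000 = 2.236111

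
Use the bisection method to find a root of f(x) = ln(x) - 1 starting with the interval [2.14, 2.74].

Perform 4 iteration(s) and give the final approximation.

f(x) = ln(x) - 1
Initial interval: [2.14, 2.74]

Iteration 1:
  c_1 = (2.140000 + 2.740000)/2 = 2.440000
  f(c_1) = f(2.440000) = -0.108002
  f(a) × f(c) ≥ 0, new interval: [2.440000, 2.740000]
Iteration 2:
  c_2 = (2.440000 + 2.740000)/2 = 2.590000
  f(c_2) = f(2.590000) = -0.048342
  f(a) × f(c) ≥ 0, new interval: [2.590000, 2.740000]
Iteration 3:
  c_3 = (2.590000 + 2.740000)/2 = 2.665000
  f(c_3) = f(2.665000) = -0.019796
  f(a) × f(c) ≥ 0, new interval: [2.665000, 2.740000]
Iteration 4:
  c_4 = (2.665000 + 2.740000)/2 = 2.702500
  f(c_4) = f(2.702500) = -0.005823
  f(a) × f(c) ≥ 0, new interval: [2.702500, 2.740000]

After 4 iteration(s), the approximation is c_4 = 2.702500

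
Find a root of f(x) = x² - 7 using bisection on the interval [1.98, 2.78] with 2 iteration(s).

f(x) = x² - 7
Initial interval: [1.98, 2.78]

Iteration 1:
  c_1 = (1.980000 + 2.780000)/2 = 2.380000
  f(c_1) = f(2.380000) = -1.335600
  f(a) × f(c) ≥ 0, new interval: [2.380000, 2.780000]
Iteration 2:
  c_2 = (2.380000 + 2.780000)/2 = 2.580000
  f(c_2) = f(2.580000) = -0.343600
  f(a) × f(c) ≥ 0, new interval: [2.580000, 2.780000]

After 2 iteration(s), the approximation is c_2 = 2.580000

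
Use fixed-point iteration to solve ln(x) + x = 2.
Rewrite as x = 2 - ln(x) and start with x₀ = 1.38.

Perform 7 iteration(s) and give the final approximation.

Equation: ln(x) + x = 2
Fixed-point form: x = 2 - ln(x)
x₀ = 1.38

x_1 = g(1.380000) = 1.677917
x_2 = g(1.677917) = 1.482447
x_3 = g(1.482447) = 1.606306
x_4 = g(1.606306) = 1.526063
x_5 = g(1.526063) = 1.577309
x_6 = g(1.577309) = 1.544280
x_7 = g(1.544280) = 1.565442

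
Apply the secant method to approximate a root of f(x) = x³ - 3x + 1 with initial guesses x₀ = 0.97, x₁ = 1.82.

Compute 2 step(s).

f(x) = x³ - 3x + 1
x₀ = 0.97, x₁ = 1.82

Secant formula: x_{n+1} = x_n - f(x_n)(x_n - x_{n-1})/(f(x_n) - f(x_{n-1}))

Iteration 1:
  f(0.970000) = -0.997327
  f(1.820000) = 1.568568
  x_2 = 1.820000 - 1.568568×(1.820000 - 0.970000)/(1.568568 - (-0.997327))
       = 1.300383
Iteration 2:
  f(1.820000) = 1.568568
  f(1.300383) = -0.702207
  x_3 = 1.300383 - (-0.702207)×(1.300383 - 1.820000)/(-0.702207 - 1.568568)
       = 1.461068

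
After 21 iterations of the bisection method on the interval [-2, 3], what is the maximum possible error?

Bisection error bound: |error| ≤ (b-a)/2^n
|error| ≤ (3 - (-2))/2^21 = 5/2^21
|error| ≤ 0.0000023842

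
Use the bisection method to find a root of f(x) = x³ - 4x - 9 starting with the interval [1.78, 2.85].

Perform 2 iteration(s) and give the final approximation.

f(x) = x³ - 4x - 9
Initial interval: [1.78, 2.85]

Iteration 1:
  c_1 = (1.780000 + 2.850000)/2 = 2.315000
  f(c_1) = f(2.315000) = -5.853394
  f(a) × f(c) ≥ 0, new interval: [2.315000, 2.850000]
Iteration 2:
  c_2 = (2.315000 + 2.850000)/2 = 2.582500
  f(c_2) = f(2.582500) = -2.106517
  f(a) × f(c) ≥ 0, new interval: [2.582500, 2.850000]

After 2 iteration(s), the approximation is c_2 = 2.582500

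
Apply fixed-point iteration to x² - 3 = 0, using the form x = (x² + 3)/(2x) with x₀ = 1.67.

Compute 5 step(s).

Equation: x² - 3 = 0
Fixed-point form: x = (x² + 3)/(2x)
x₀ = 1.67

x_1 = g(1.670000) = 1.733204
x_2 = g(1.733204) = 1.732051
x_3 = g(1.732051) = 1.732051
x_4 = g(1.732051) = 1.732051
x_5 = g(1.732051) = 1.732051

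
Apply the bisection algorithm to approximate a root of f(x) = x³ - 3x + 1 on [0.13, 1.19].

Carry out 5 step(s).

f(x) = x³ - 3x + 1
Initial interval: [0.13, 1.19]

Iteration 1:
  c_1 = (0.130000 + 1.190000)/2 = 0.660000
  f(c_1) = f(0.660000) = -0.692504
  f(a) × f(c) < 0, new interval: [0.130000, 0.660000]
Iteration 2:
  c_2 = (0.130000 + 0.660000)/2 = 0.395000
  f(c_2) = f(0.395000) = -0.123370
  f(a) × f(c) < 0, new interval: [0.130000, 0.395000]
Iteration 3:
  c_3 = (0.130000 + 0.395000)/2 = 0.262500
  f(c_3) = f(0.262500) = 0.230588
  f(a) × f(c) ≥ 0, new interval: [0.262500, 0.395000]
Iteration 4:
  c_4 = (0.262500 + 0.395000)/2 = 0.328750
  f(c_4) = f(0.328750) = 0.049280
  f(a) × f(c) ≥ 0, new interval: [0.328750, 0.395000]
Iteration 5:
  c_5 = (0.328750 + 0.395000)/2 = 0.361875
  f(c_5) = f(0.361875) = -0.038236
  f(a) × f(c) < 0, new interval: [0.328750, 0.361875]

After 5 iteration(s), the approximation is c_5 = 0.361875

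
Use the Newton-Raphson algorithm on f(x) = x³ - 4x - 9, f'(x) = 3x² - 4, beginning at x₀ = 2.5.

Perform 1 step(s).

f(x) = x³ - 4x - 9
f'(x) = 3x² - 4
x₀ = 2.5

Newton-Raphson formula: x_{n+1} = x_n - f(x_n)/f'(x_n)

Iteration 1:
  f(2.500000) = -3.375000
  f'(2.500000) = 14.750000
  x_1 = 2.500000 - (-3.375000)/14.750000 = 2.728814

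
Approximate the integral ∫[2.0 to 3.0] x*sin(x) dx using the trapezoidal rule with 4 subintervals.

f(x) = x*sin(x)
a = 2.0, b = 3.0, n = 4
h = (b - a)/n = 0.250000

Trapezoidal rule: (h/2)[f(x₀) + 2f(x₁) + 2f(x₂) + ... + f(xₙ)]

x_0 = 2.0000, f(x_0) = 1.818595, coefficient = 1
x_1 = 2.2500, f(x_1) = 1.750665, coefficient = 2
x_2 = 2.5000, f(x_2) = 1.496180, coefficient = 2
x_3 = 2.7500, f(x_3) = 1.049568, coefficient = 2
x_4 = 3.0000, f(x_4) = 0.423360, coefficient = 1

I ≈ (0.250000/2) × 10.834780 = 1.354348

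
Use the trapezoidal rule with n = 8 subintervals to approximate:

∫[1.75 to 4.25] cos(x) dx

f(x) = cos(x)
a = 1.75, b = 4.25, n = 8
h = (b - a)/n = 0.312500

Trapezoidal rule: (h/2)[f(x₀) + 2f(x₁) + 2f(x₂) + ... + f(xₙ)]

x_0 = 1.7500, f(x_0) = -0.178246, coefficient = 1
x_1 = 2.0625, f(x_1) = -0.472128, coefficient = 2
x_2 = 2.3750, f(x_2) = -0.720278, coefficient = 2
x_3 = 2.6875, f(x_3) = -0.898659, coefficient = 2
x_4 = 3.0000, f(x_4) = -0.989992, coefficient = 2
x_5 = 3.3125, f(x_5) = -0.985431, coefficient = 2
x_6 = 3.6250, f(x_6) = -0.885416, coefficient = 2
x_7 = 3.9375, f(x_7) = -0.699637, coefficient = 2
x_8 = 4.2500, f(x_8) = -0.446087, coefficient = 1

I ≈ (0.312500/2) × -11.927419 = -1.863659
Exact value: -1.878975
Error: 0.015316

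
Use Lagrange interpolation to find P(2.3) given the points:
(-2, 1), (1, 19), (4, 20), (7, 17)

Lagrange interpolation formula:
P(x) = Σ yᵢ × Lᵢ(x)
where Lᵢ(x) = Π_{j≠i} (x - xⱼ)/(xᵢ - xⱼ)

L_0(2.3) = (2.3 - 1)/(-2 - 1) × (2.3 - 4)/(-2 - 4) × (2.3 - 7)/(-2 - 7) = -0.064117
L_1(2.3) = (2.3 - (-2))/(1 - (-2)) × (2.3 - 4)/(1 - 4) × (2.3 - 7)/(1 - 7) = 0.636241
L_2(2.3) = (2.3 - (-2))/(4 - (-2)) × (2.3 - 1)/(4 - 1) × (2.3 - 7)/(4 - 7) = 0.486537
L_3(2.3) = (2.3 - (-2))/(7 - (-2)) × (2.3 - 1)/(7 - 1) × (2.3 - 4)/(7 - 4) = -0.058660

P(2.3) = 1×L_0(2.3) + 19×L_1(2.3) + 20×L_2(2.3) + 17×L_3(2.3)
P(2.3) = 20.757969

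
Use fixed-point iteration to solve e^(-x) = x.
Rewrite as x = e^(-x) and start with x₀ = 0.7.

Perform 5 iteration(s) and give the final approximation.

Equation: e^(-x) = x
Fixed-point form: x = e^(-x)
x₀ = 0.7

x_1 = g(0.700000) = 0.496585
x_2 = g(0.496585) = 0.608605
x_3 = g(0.608605) = 0.544109
x_4 = g(0.544109) = 0.580359
x_5 = g(0.580359) = 0.559698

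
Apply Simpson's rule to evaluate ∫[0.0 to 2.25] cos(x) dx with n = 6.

f(x) = cos(x)
a = 0.0, b = 2.25, n = 6
h = (b - a)/n = 0.375000

Simpson's rule: (h/3)[f(x₀) + 4f(x₁) + 2f(x₂) + ... + f(xₙ)]

x_0 = 0.0000, f(x_0) = 1.000000, coefficient = 1
x_1 = 0.3750, f(x_1) = 0.930508, coefficient = 4
x_2 = 0.7500, f(x_2) = 0.731689, coefficient = 2
x_3 = 1.1250, f(x_3) = 0.431177, coefficient = 4
x_4 = 1.5000, f(x_4) = 0.070737, coefficient = 2
x_5 = 1.8750, f(x_5) = -0.299534, coefficient = 4
x_6 = 2.2500, f(x_6) = -0.628174, coefficient = 1

I ≈ (0.375000/3) × 6.225281 = 0.778160
Exact value: 0.778073
Error: 0.000087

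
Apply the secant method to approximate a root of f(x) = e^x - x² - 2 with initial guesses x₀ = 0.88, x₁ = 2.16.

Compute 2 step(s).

f(x) = e^x - x² - 2
x₀ = 0.88, x₁ = 2.16

Secant formula: x_{n+1} = x_n - f(x_n)(x_n - x_{n-1})/(f(x_n) - f(x_{n-1}))

Iteration 1:
  f(0.880000) = -0.363500
  f(2.160000) = 2.005538
  x_2 = 2.160000 - 2.005538×(2.160000 - 0.880000)/(2.005538 - (-0.363500))
       = 1.076401
Iteration 2:
  f(2.160000) = 2.005538
  f(1.076401) = -0.224539
  x_3 = 1.076401 - (-0.224539)×(1.076401 - 2.160000)/(-0.224539 - 2.005538)
       = 1.185504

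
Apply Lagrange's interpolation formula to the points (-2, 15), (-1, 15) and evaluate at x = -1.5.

Lagrange interpolation formula:
P(x) = Σ yᵢ × Lᵢ(x)
where Lᵢ(x) = Π_{j≠i} (x - xⱼ)/(xᵢ - xⱼ)

L_0(-1.5) = (-1.5 - (-1))/(-2 - (-1)) = 0.500000
L_1(-1.5) = (-1.5 - (-2))/(-1 - (-2)) = 0.500000

P(-1.5) = 15×L_0(-1.5) + 15×L_1(-1.5)
P(-1.5) = 15.000000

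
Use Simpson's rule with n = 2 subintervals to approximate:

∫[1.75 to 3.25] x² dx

f(x) = x²
a = 1.75, b = 3.25, n = 2
h = (b - a)/n = 0.750000

Simpson's rule: (h/3)[f(x₀) + 4f(x₁) + 2f(x₂) + ... + f(xₙ)]

x_0 = 1.7500, f(x_0) = 3.062500, coefficient = 1
x_1 = 2.5000, f(x_1) = 6.250000, coefficient = 4
x_2 = 3.2500, f(x_2) = 10.562500, coefficient = 1

I ≈ (0.750000/3) × 38.625000 = 9.656250
Exact value: 9.656250
Error: 0.000000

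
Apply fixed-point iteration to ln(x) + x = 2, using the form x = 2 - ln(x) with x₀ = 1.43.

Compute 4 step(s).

Equation: ln(x) + x = 2
Fixed-point form: x = 2 - ln(x)
x₀ = 1.43

x_1 = g(1.430000) = 1.642326
x_2 = g(1.642326) = 1.503887
x_3 = g(1.503887) = 1.591947
x_4 = g(1.591947) = 1.535042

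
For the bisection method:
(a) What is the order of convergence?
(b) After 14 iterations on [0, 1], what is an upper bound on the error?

(a) Bisection has linear (order 1) convergence; the error is halved each step.

(b) Error bound = (b-a)/2^n = (1 - 0)/2^{14}
    = 1/2^{14}

(a) 1 (linear); (b) error ≤ 6.10e-05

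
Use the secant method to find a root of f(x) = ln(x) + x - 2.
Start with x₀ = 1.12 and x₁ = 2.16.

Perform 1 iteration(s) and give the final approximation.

f(x) = ln(x) + x - 2
x₀ = 1.12, x₁ = 2.16

Secant formula: x_{n+1} = x_n - f(x_n)(x_n - x_{n-1})/(f(x_n) - f(x_{n-1}))

Iteration 1:
  f(1.120000) = -0.766671
  f(2.160000) = 0.930108
  x_2 = 2.160000 - 0.930108×(2.160000 - 1.120000)/(0.930108 - (-0.766671))
       = 1.589913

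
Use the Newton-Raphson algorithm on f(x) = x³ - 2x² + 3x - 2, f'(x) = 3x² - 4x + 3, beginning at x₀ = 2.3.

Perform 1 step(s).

f(x) = x³ - 2x² + 3x - 2
f'(x) = 3x² - 4x + 3
x₀ = 2.3

Newton-Raphson formula: x_{n+1} = x_n - f(x_n)/f'(x_n)

Iteration 1:
  f(2.300000) = 6.487000
  f'(2.300000) = 9.670000
  x_1 = 2.300000 - 6.487000/9.670000 = 1.629162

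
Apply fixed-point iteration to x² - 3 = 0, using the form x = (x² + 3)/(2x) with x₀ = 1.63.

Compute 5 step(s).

Equation: x² - 3 = 0
Fixed-point form: x = (x² + 3)/(2x)
x₀ = 1.63

x_1 = g(1.630000) = 1.735245
x_2 = g(1.735245) = 1.732054
x_3 = g(1.732054) = 1.732051
x_4 = g(1.732051) = 1.732051
x_5 = g(1.732051) = 1.732051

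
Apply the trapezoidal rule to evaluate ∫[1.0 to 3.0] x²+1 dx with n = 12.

f(x) = x²+1
a = 1.0, b = 3.0, n = 12
h = (b - a)/n = 0.166667

Trapezoidal rule: (h/2)[f(x₀) + 2f(x₁) + 2f(x₂) + ... + f(xₙ)]

x_0 = 1.0000, f(x_0) = 2.000000, coefficient = 1
x_1 = 1.1667, f(x_1) = 2.361111, coefficient = 2
x_2 = 1.3333, f(x_2) = 2.777778, coefficient = 2
x_3 = 1.5000, f(x_3) = 3.250000, coefficient = 2
x_4 = 1.6667, f(x_4) = 3.777778, coefficient = 2
x_5 = 1.8333, f(x_5) = 4.361111, coefficient = 2
x_6 = 2.0000, f(x_6) = 5.000000, coefficient = 2
x_7 = 2.1667, f(x_7) = 5.694444, coefficient = 2
x_8 = 2.3333, f(x_8) = 6.444444, coefficient = 2
x_9 = 2.5000, f(x_9) = 7.250000, coefficient = 2
x_10 = 2.6667, f(x_10) = 8.111111, coefficient = 2
x_11 = 2.8333, f(x_11) = 9.027778, coefficient = 2
x_12 = 3.0000, f(x_12) = 10.000000, coefficient = 1

I ≈ (0.166667/2) × 128.111111 = 10.675926
Exact value: 10.666667
Error: 0.009259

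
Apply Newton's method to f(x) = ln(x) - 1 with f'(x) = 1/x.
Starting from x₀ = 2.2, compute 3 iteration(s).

f(x) = ln(x) - 1
f'(x) = 1/x
x₀ = 2.2

Newton-Raphson formula: x_{n+1} = x_n - f(x_n)/f'(x_n)

Iteration 1:
  f(2.200000) = -0.211543
  f'(2.200000) = 0.454545
  x_1 = 2.200000 - (-0.211543)/0.454545 = 2.665394
Iteration 2:
  f(2.665394) = -0.019648
  f'(2.665394) = 0.375179
  x_2 = 2.665394 - (-0.019648)/0.375179 = 2.717764
Iteration 3:
  f(2.717764) = -0.000191
  f'(2.717764) = 0.367950
  x_3 = 2.717764 - (-0.000191)/0.367950 = 2.718282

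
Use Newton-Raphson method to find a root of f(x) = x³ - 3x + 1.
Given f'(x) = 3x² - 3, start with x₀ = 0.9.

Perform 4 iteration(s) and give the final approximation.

f(x) = x³ - 3x + 1
f'(x) = 3x² - 3
x₀ = 0.9

Newton-Raphson formula: x_{n+1} = x_n - f(x_n)/f'(x_n)

Iteration 1:
  f(0.900000) = -0.971000
  f'(0.900000) = -0.570000
  x_1 = 0.900000 - (-0.971000)/(-0.570000) = -0.803509
Iteration 2:
  f(-0.803509) = 2.891760
  f'(-0.803509) = -1.063121
  x_2 = -0.803509 - 2.891760/(-1.063121) = 1.916558
Iteration 3:
  f(1.916558) = 2.290216
  f'(1.916558) = 8.019582
  x_3 = 1.916558 - 2.290216/8.019582 = 1.630980
Iteration 4:
  f(1.630980) = 0.445623
  f'(1.630980) = 4.980287
  x_4 = 1.630980 - 0.445623/4.980287 = 1.541503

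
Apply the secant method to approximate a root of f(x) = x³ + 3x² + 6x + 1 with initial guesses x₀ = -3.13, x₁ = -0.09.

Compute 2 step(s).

f(x) = x³ + 3x² + 6x + 1
x₀ = -3.13, x₁ = -0.09

Secant formula: x_{n+1} = x_n - f(x_n)(x_n - x_{n-1})/(f(x_n) - f(x_{n-1}))

Iteration 1:
  f(-3.130000) = -19.053597
  f(-0.090000) = 0.483571
  x_2 = -0.090000 - 0.483571×(-0.090000 - (-3.130000))/(0.483571 - (-19.053597))
       = -0.165244
Iteration 2:
  f(-0.090000) = 0.483571
  f(-0.165244) = 0.085940
  x_3 = -0.165244 - 0.085940×(-0.165244 - (-0.090000))/(0.085940 - 0.483571)
       = -0.181507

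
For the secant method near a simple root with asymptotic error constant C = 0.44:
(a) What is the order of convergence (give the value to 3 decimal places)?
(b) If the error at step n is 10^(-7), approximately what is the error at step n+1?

(a) Secant method has superlinear convergence with order φ = (1+√5)/2 ≈ 1.618.
    This means |e_{n+1}| ≈ C|e_n|^1.618.

(b) With |e_n| = 10^(-7) and C = 0.44:
    |e_{n+1}| ≈ 0.44 × (10^(-7))^1.618 = 0.44 × 10^(-11.33)

(a) ≈ 1.618 (golden ratio); (b) |e_{n+1}| ≈ 2.076e-12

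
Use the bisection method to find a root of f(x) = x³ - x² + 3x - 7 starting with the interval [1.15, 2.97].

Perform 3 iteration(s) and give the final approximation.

f(x) = x³ - x² + 3x - 7
Initial interval: [1.15, 2.97]

Iteration 1:
  c_1 = (1.150000 + 2.970000)/2 = 2.060000
  f(c_1) = f(2.060000) = 3.678216
  f(a) × f(c) < 0, new interval: [1.150000, 2.060000]
Iteration 2:
  c_2 = (1.150000 + 2.060000)/2 = 1.605000
  f(c_2) = f(1.605000) = -0.626505
  f(a) × f(c) ≥ 0, new interval: [1.605000, 2.060000]
Iteration 3:
  c_3 = (1.605000 + 2.060000)/2 = 1.832500
  f(c_3) = f(1.832500) = 1.293082
  f(a) × f(c) < 0, new interval: [1.605000, 1.832500]

After 3 iteration(s), the approximation is c_3 = 1.832500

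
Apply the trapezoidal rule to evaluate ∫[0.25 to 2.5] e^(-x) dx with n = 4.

f(x) = e^(-x)
a = 0.25, b = 2.5, n = 4
h = (b - a)/n = 0.562500

Trapezoidal rule: (h/2)[f(x₀) + 2f(x₁) + 2f(x₂) + ... + f(xₙ)]

x_0 = 0.2500, f(x_0) = 0.778801, coefficient = 1
x_1 = 0.8125, f(x_1) = 0.443747, coefficient = 2
x_2 = 1.3750, f(x_2) = 0.252840, coefficient = 2
x_3 = 1.9375, f(x_3) = 0.144064, coefficient = 2
x_4 = 2.5000, f(x_4) = 0.082085, coefficient = 1

I ≈ (0.562500/2) × 2.542187 = 0.714990
Exact value: 0.696716
Error: 0.018274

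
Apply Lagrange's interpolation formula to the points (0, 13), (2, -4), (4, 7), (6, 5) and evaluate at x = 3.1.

Lagrange interpolation formula:
P(x) = Σ yᵢ × Lᵢ(x)
where Lᵢ(x) = Π_{j≠i} (x - xⱼ)/(xᵢ - xⱼ)

L_0(3.1) = (3.1 - 2)/(0 - 2) × (3.1 - 4)/(0 - 4) × (3.1 - 6)/(0 - 6) = -0.059812
L_1(3.1) = (3.1 - 0)/(2 - 0) × (3.1 - 4)/(2 - 4) × (3.1 - 6)/(2 - 6) = 0.505687
L_2(3.1) = (3.1 - 0)/(4 - 0) × (3.1 - 2)/(4 - 2) × (3.1 - 6)/(4 - 6) = 0.618063
L_3(3.1) = (3.1 - 0)/(6 - 0) × (3.1 - 2)/(6 - 2) × (3.1 - 4)/(6 - 4) = -0.063938

P(3.1) = 13×L_0(3.1) + (-4)×L_1(3.1) + 7×L_2(3.1) + 5×L_3(3.1)
P(3.1) = 1.206438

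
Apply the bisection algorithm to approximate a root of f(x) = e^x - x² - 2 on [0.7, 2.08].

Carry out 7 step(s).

f(x) = e^x - x² - 2
Initial interval: [0.7, 2.08]

Iteration 1:
  c_1 = (0.700000 + 2.080000)/2 = 1.390000
  f(c_1) = f(1.390000) = 0.082750
  f(a) × f(c) < 0, new interval: [0.700000, 1.390000]
Iteration 2:
  c_2 = (0.700000 + 1.390000)/2 = 1.045000
  f(c_2) = f(1.045000) = -0.248626
  f(a) × f(c) ≥ 0, new interval: [1.045000, 1.390000]
Iteration 3:
  c_3 = (1.045000 + 1.390000)/2 = 1.217500
  f(c_3) = f(1.217500) = -0.103576
  f(a) × f(c) ≥ 0, new interval: [1.217500, 1.390000]
Iteration 4:
  c_4 = (1.217500 + 1.390000)/2 = 1.303750
  f(c_4) = f(1.303750) = -0.016682
  f(a) × f(c) ≥ 0, new interval: [1.303750, 1.390000]
Iteration 5:
  c_5 = (1.303750 + 1.390000)/2 = 1.346875
  f(c_5) = f(1.346875) = 0.031318
  f(a) × f(c) < 0, new interval: [1.303750, 1.346875]
Iteration 6:
  c_6 = (1.303750 + 1.346875)/2 = 1.325312
  f(c_6) = f(1.325312) = 0.006908
  f(a) × f(c) < 0, new interval: [1.303750, 1.325312]
Iteration 7:
  c_7 = (1.303750 + 1.325312)/2 = 1.314531
  f(c_7) = f(1.314531) = -0.004987
  f(a) × f(c) ≥ 0, new interval: [1.314531, 1.325312]

After 7 iteration(s), the approximation is c_7 = 1.314531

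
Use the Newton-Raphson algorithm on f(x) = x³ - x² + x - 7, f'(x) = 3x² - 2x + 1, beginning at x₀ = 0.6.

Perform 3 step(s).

f(x) = x³ - x² + x - 7
f'(x) = 3x² - 2x + 1
x₀ = 0.6

Newton-Raphson formula: x_{n+1} = x_n - f(x_n)/f'(x_n)

Iteration 1:
  f(0.600000) = -6.544000
  f'(0.600000) = 0.880000
  x_1 = 0.600000 - (-6.544000)/0.880000 = 8.036364
Iteration 2:
  f(8.036364) = 455.466825
  f'(8.036364) = 178.676694
  x_2 = 8.036364 - 455.466825/178.676694 = 5.487252
Iteration 3:
  f(5.487252) = 133.598123
  f'(5.487252) = 80.355302
  x_3 = 5.487252 - 133.598123/80.355302 = 3.824660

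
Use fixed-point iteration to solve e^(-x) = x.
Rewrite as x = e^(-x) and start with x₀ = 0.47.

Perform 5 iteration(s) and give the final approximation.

Equation: e^(-x) = x
Fixed-point form: x = e^(-x)
x₀ = 0.47

x_1 = g(0.470000) = 0.625002
x_2 = g(0.625002) = 0.535260
x_3 = g(0.535260) = 0.585517
x_4 = g(0.585517) = 0.556818
x_5 = g(0.556818) = 0.573030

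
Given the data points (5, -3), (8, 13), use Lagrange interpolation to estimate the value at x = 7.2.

Lagrange interpolation formula:
P(x) = Σ yᵢ × Lᵢ(x)
where Lᵢ(x) = Π_{j≠i} (x - xⱼ)/(xᵢ - xⱼ)

L_0(7.2) = (7.2 - 8)/(5 - 8) = 0.266667
L_1(7.2) = (7.2 - 5)/(8 - 5) = 0.733333

P(7.2) = (-3)×L_0(7.2) + 13×L_1(7.2)
P(7.2) = 8.733333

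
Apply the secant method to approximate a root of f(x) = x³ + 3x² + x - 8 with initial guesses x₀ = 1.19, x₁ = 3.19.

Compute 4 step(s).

f(x) = x³ + 3x² + x - 8
x₀ = 1.19, x₁ = 3.19

Secant formula: x_{n+1} = x_n - f(x_n)(x_n - x_{n-1})/(f(x_n) - f(x_{n-1}))

Iteration 1:
  f(1.190000) = -0.876541
  f(3.190000) = 58.180059
  x_2 = 3.190000 - 58.180059×(3.190000 - 1.190000)/(58.180059 - (-0.876541))
       = 1.219685
Iteration 2:
  f(3.190000) = 58.180059
  f(1.219685) = -0.502982
  x_3 = 1.219685 - (-0.502982)×(1.219685 - 3.190000)/(-0.502982 - 58.180059)
       = 1.236573
Iteration 3:
  f(1.219685) = -0.502982
  f(1.236573) = -0.285234
  x_4 = 1.236573 - (-0.285234)×(1.236573 - 1.219685)/(-0.285234 - (-0.502982))
       = 1.258695
Iteration 4:
  f(1.236573) = -0.285234
  f(1.258695) = 0.005795
  x_5 = 1.258695 - 0.005795×(1.258695 - 1.236573)/(0.005795 - (-0.285234))
       = 1.258254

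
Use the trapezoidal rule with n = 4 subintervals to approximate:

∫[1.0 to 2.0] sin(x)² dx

f(x) = sin(x)²
a = 1.0, b = 2.0, n = 4
h = (b - a)/n = 0.250000

Trapezoidal rule: (h/2)[f(x₀) + 2f(x₁) + 2f(x₂) + ... + f(xₙ)]

x_0 = 1.0000, f(x_0) = 0.708073, coefficient = 1
x_1 = 1.2500, f(x_1) = 0.900572, coefficient = 2
x_2 = 1.5000, f(x_2) = 0.994996, coefficient = 2
x_3 = 1.7500, f(x_3) = 0.968228, coefficient = 2
x_4 = 2.0000, f(x_4) = 0.826822, coefficient = 1

I ≈ (0.250000/2) × 7.262488 = 0.907811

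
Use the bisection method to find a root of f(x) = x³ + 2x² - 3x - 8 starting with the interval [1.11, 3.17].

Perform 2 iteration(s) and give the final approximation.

f(x) = x³ + 2x² - 3x - 8
Initial interval: [1.11, 3.17]

Iteration 1:
  c_1 = (1.110000 + 3.170000)/2 = 2.140000
  f(c_1) = f(2.140000) = 4.539544
  f(a) × f(c) < 0, new interval: [1.110000, 2.140000]
Iteration 2:
  c_2 = (1.110000 + 2.140000)/2 = 1.625000
  f(c_2) = f(1.625000) = -3.302734
  f(a) × f(c) ≥ 0, new interval: [1.625000, 2.140000]

After 2 iteration(s), the approximation is c_2 = 1.625000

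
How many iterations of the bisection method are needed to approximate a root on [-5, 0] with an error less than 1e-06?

We need (b-a)/2^n ≤ 1e-06
(0 - (-5))/2^n ≤ 1e-06
5/2^n ≤ 1e-06
2^n ≥ 5000000
n ≥ log₂(5000000) = 22.25
n ≥ 23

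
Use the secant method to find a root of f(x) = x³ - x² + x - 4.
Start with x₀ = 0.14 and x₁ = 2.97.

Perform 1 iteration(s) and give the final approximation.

f(x) = x³ - x² + x - 4
x₀ = 0.14, x₁ = 2.97

Secant formula: x_{n+1} = x_n - f(x_n)(x_n - x_{n-1})/(f(x_n) - f(x_{n-1}))

Iteration 1:
  f(0.140000) = -3.876856
  f(2.970000) = 16.347173
  x_2 = 2.970000 - 16.347173×(2.970000 - 0.140000)/(16.347173 - (-3.876856))
       = 0.682498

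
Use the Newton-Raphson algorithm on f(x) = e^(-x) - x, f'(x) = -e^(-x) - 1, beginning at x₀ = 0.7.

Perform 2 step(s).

f(x) = e^(-x) - x
f'(x) = -e^(-x) - 1
x₀ = 0.7

Newton-Raphson formula: x_{n+1} = x_n - f(x_n)/f'(x_n)

Iteration 1:
  f(0.700000) = -0.203415
  f'(0.700000) = -1.496585
  x_1 = 0.700000 - (-0.203415)/(-1.496585) = 0.564081
Iteration 2:
  f(0.564081) = 0.004802
  f'(0.564081) = -1.568883
  x_2 = 0.564081 - 0.004802/(-1.568883) = 0.567142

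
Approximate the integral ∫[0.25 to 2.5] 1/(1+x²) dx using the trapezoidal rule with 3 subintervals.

f(x) = 1/(1+x²)
a = 0.25, b = 2.5, n = 3
h = (b - a)/n = 0.750000

Trapezoidal rule: (h/2)[f(x₀) + 2f(x₁) + 2f(x₂) + ... + f(xₙ)]

x_0 = 0.2500, f(x_0) = 0.941176, coefficient = 1
x_1 = 1.0000, f(x_1) = 0.500000, coefficient = 2
x_2 = 1.7500, f(x_2) = 0.246154, coefficient = 2
x_3 = 2.5000, f(x_3) = 0.137931, coefficient = 1

I ≈ (0.750000/2) × 2.571415 = 0.964281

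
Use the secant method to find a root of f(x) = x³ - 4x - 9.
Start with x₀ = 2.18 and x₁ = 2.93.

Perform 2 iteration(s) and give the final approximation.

f(x) = x³ - 4x - 9
x₀ = 2.18, x₁ = 2.93

Secant formula: x_{n+1} = x_n - f(x_n)(x_n - x_{n-1})/(f(x_n) - f(x_{n-1}))

Iteration 1:
  f(2.180000) = -7.359768
  f(2.930000) = 4.433757
  x_2 = 2.930000 - 4.433757×(2.930000 - 2.180000)/(4.433757 - (-7.359768))
       = 2.648039
Iteration 2:
  f(2.930000) = 4.433757
  f(2.648039) = -1.023819
  x_3 = 2.648039 - (-1.023819)×(2.648039 - 2.930000)/(-1.023819 - 4.433757)
       = 2.700933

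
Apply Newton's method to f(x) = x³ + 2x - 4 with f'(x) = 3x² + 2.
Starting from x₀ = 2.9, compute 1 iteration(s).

f(x) = x³ + 2x - 4
f'(x) = 3x² + 2
x₀ = 2.9

Newton-Raphson formula: x_{n+1} = x_n - f(x_n)/f'(x_n)

Iteration 1:
  f(2.900000) = 26.189000
  f'(2.900000) = 27.230000
  x_1 = 2.900000 - 26.189000/27.230000 = 1.938230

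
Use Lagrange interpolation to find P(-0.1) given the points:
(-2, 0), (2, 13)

Lagrange interpolation formula:
P(x) = Σ yᵢ × Lᵢ(x)
where Lᵢ(x) = Π_{j≠i} (x - xⱼ)/(xᵢ - xⱼ)

L_0(-0.1) = (-0.1 - 2)/(-2 - 2) = 0.525000
L_1(-0.1) = (-0.1 - (-2))/(2 - (-2)) = 0.475000

P(-0.1) = 0×L_0(-0.1) + 13×L_1(-0.1)
P(-0.1) = 6.175000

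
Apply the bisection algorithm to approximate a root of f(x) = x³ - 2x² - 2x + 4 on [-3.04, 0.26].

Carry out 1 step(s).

f(x) = x³ - 2x² - 2x + 4
Initial interval: [-3.04, 0.26]

Iteration 1:
  c_1 = (-3.040000 + 0.260000)/2 = -1.390000
  f(c_1) = f(-1.390000) = 0.230181
  f(a) × f(c) < 0, new interval: [-3.040000, -1.390000]

After 1 iteration(s), the approximation is c_1 = -1.390000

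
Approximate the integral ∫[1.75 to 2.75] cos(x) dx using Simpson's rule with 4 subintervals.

f(x) = cos(x)
a = 1.75, b = 2.75, n = 4
h = (b - a)/n = 0.250000

Simpson's rule: (h/3)[f(x₀) + 4f(x₁) + 2f(x₂) + ... + f(xₙ)]

x_0 = 1.7500, f(x_0) = -0.178246, coefficient = 1
x_1 = 2.0000, f(x_1) = -0.416147, coefficient = 4
x_2 = 2.2500, f(x_2) = -0.628174, coefficient = 2
x_3 = 2.5000, f(x_3) = -0.801144, coefficient = 4
x_4 = 2.7500, f(x_4) = -0.924302, coefficient = 1

I ≈ (0.250000/3) × -7.228057 = -0.602338
Exact value: -0.602325
Error: 0.000013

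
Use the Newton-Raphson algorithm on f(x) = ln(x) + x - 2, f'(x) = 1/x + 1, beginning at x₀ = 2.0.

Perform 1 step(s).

f(x) = ln(x) + x - 2
f'(x) = 1/x + 1
x₀ = 2.0

Newton-Raphson formula: x_{n+1} = x_n - f(x_n)/f'(x_n)

Iteration 1:
  f(2.000000) = 0.693147
  f'(2.000000) = 1.500000
  x_1 = 2.000000 - 0.693147/1.500000 = 1.537902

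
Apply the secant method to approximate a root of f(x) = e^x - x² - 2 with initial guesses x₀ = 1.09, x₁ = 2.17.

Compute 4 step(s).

f(x) = e^x - x² - 2
x₀ = 1.09, x₁ = 2.17

Secant formula: x_{n+1} = x_n - f(x_n)(x_n - x_{n-1})/(f(x_n) - f(x_{n-1}))

Iteration 1:
  f(1.090000) = -0.213826
  f(2.170000) = 2.049384
  x_2 = 2.170000 - 2.049384×(2.170000 - 1.090000)/(2.049384 - (-0.213826))
       = 1.192037
Iteration 2:
  f(2.170000) = 2.049384
  f(1.192037) = -0.127168
  x_3 = 1.192037 - (-0.127168)×(1.192037 - 2.170000)/(-0.127168 - 2.049384)
       = 1.249176
Iteration 3:
  f(1.192037) = -0.127168
  f(1.249176) = -0.072972
  x_4 = 1.249176 - (-0.072972)×(1.249176 - 1.192037)/(-0.072972 - (-0.127168))
       = 1.326111
Iteration 4:
  f(1.249176) = -0.072972
  f(1.326111) = 0.007798
  x_5 = 1.326111 - 0.007798×(1.326111 - 1.249176)/(0.007798 - (-0.072972))
       = 1.318684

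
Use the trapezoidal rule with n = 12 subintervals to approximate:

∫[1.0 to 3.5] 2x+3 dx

f(x) = 2x+3
a = 1.0, b = 3.5, n = 12
h = (b - a)/n = 0.208333

Trapezoidal rule: (h/2)[f(x₀) + 2f(x₁) + 2f(x₂) + ... + f(xₙ)]

x_0 = 1.0000, f(x_0) = 5.000000, coefficient = 1
x_1 = 1.2083, f(x_1) = 5.416667, coefficient = 2
x_2 = 1.4167, f(x_2) = 5.833333, coefficient = 2
x_3 = 1.6250, f(x_3) = 6.250000, coefficient = 2
x_4 = 1.8333, f(x_4) = 6.666667, coefficient = 2
x_5 = 2.0417, f(x_5) = 7.083333, coefficient = 2
x_6 = 2.2500, f(x_6) = 7.500000, coefficient = 2
x_7 = 2.4583, f(x_7) = 7.916667, coefficient = 2
x_8 = 2.6667, f(x_8) = 8.333333, coefficient = 2
x_9 = 2.8750, f(x_9) = 8.750000, coefficient = 2
x_10 = 3.0833, f(x_10) = 9.166667, coefficient = 2
x_11 = 3.2917, f(x_11) = 9.583333, coefficient = 2
x_12 = 3.5000, f(x_12) = 10.000000, coefficient = 1

I ≈ (0.208333/2) × 180.000000 = 18.750000
Exact value: 18.750000
Error: 0.000000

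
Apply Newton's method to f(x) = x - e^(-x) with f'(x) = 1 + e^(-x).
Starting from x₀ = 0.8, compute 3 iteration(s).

f(x) = x - e^(-x)
f'(x) = 1 + e^(-x)
x₀ = 0.8

Newton-Raphson formula: x_{n+1} = x_n - f(x_n)/f'(x_n)

Iteration 1:
  f(0.800000) = 0.350671
  f'(0.800000) = 1.449329
  x_1 = 0.800000 - 0.350671/1.449329 = 0.558046
Iteration 2:
  f(0.558046) = -0.014280
  f'(0.558046) = 1.572326
  x_2 = 0.558046 - (-0.014280)/1.572326 = 0.567128
Iteration 3:
  f(0.567128) = -0.000024
  f'(0.567128) = 1.567152
  x_3 = 0.567128 - (-0.000024)/1.567152 = 0.567143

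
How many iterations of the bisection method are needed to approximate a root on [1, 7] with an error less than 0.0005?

We need (b-a)/2^n ≤ 0.0005
(7 - 1)/2^n ≤ 0.0005
6/2^n ≤ 0.0005
2^n ≥ 12000
n ≥ log₂(12000) = 13.55
n ≥ 14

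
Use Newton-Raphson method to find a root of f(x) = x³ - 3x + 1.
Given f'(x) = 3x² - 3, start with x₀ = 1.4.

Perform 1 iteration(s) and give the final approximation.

f(x) = x³ - 3x + 1
f'(x) = 3x² - 3
x₀ = 1.4

Newton-Raphson formula: x_{n+1} = x_n - f(x_n)/f'(x_n)

Iteration 1:
  f(1.400000) = -0.456000
  f'(1.400000) = 2.880000
  x_1 = 1.400000 - (-0.456000)/2.880000 = 1.558333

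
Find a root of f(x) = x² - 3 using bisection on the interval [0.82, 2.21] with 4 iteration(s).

f(x) = x² - 3
Initial interval: [0.82, 2.21]

Iteration 1:
  c_1 = (0.820000 + 2.210000)/2 = 1.515000
  f(c_1) = f(1.515000) = -0.704775
  f(a) × f(c) ≥ 0, new interval: [1.515000, 2.210000]
Iteration 2:
  c_2 = (1.515000 + 2.210000)/2 = 1.862500
  f(c_2) = f(1.862500) = 0.468906
  f(a) × f(c) < 0, new interval: [1.515000, 1.862500]
Iteration 3:
  c_3 = (1.515000 + 1.862500)/2 = 1.688750
  f(c_3) = f(1.688750) = -0.148123
  f(a) × f(c) ≥ 0, new interval: [1.688750, 1.862500]
Iteration 4:
  c_4 = (1.688750 + 1.862500)/2 = 1.775625
  f(c_4) = f(1.775625) = 0.152844
  f(a) × f(c) < 0, new interval: [1.688750, 1.775625]

After 4 iteration(s), the approximation is c_4 = 1.775625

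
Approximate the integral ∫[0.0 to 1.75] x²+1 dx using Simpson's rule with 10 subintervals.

f(x) = x²+1
a = 0.0, b = 1.75, n = 10
h = (b - a)/n = 0.175000

Simpson's rule: (h/3)[f(x₀) + 4f(x₁) + 2f(x₂) + ... + f(xₙ)]

x_0 = 0.0000, f(x_0) = 1.000000, coefficient = 1
x_1 = 0.1750, f(x_1) = 1.030625, coefficient = 4
x_2 = 0.3500, f(x_2) = 1.122500, coefficient = 2
x_3 = 0.5250, f(x_3) = 1.275625, coefficient = 4
x_4 = 0.7000, f(x_4) = 1.490000, coefficient = 2
x_5 = 0.8750, f(x_5) = 1.765625, coefficient = 4
x_6 = 1.0500, f(x_6) = 2.102500, coefficient = 2
x_7 = 1.2250, f(x_7) = 2.500625, coefficient = 4
x_8 = 1.4000, f(x_8) = 2.960000, coefficient = 2
x_9 = 1.5750, f(x_9) = 3.480625, coefficient = 4
x_10 = 1.7500, f(x_10) = 4.062500, coefficient = 1

I ≈ (0.175000/3) × 60.625000 = 3.536458
Exact value: 3.536458
Error: 0.000000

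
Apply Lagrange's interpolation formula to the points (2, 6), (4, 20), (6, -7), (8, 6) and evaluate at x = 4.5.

Lagrange interpolation formula:
P(x) = Σ yᵢ × Lᵢ(x)
where Lᵢ(x) = Π_{j≠i} (x - xⱼ)/(xᵢ - xⱼ)

L_0(4.5) = (4.5 - 4)/(2 - 4) × (4.5 - 6)/(2 - 6) × (4.5 - 8)/(2 - 8) = -0.054688
L_1(4.5) = (4.5 - 2)/(4 - 2) × (4.5 - 6)/(4 - 6) × (4.5 - 8)/(4 - 8) = 0.820312
L_2(4.5) = (4.5 - 2)/(6 - 2) × (4.5 - 4)/(6 - 4) × (4.5 - 8)/(6 - 8) = 0.273438
L_3(4.5) = (4.5 - 2)/(8 - 2) × (4.5 - 4)/(8 - 4) × (4.5 - 6)/(8 - 6) = -0.039062

P(4.5) = 6×L_0(4.5) + 20×L_1(4.5) + (-7)×L_2(4.5) + 6×L_3(4.5)
P(4.5) = 13.929688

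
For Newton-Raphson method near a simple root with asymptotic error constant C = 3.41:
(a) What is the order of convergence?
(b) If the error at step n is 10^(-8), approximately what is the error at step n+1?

(a) Newton-Raphson has quadratic (order 2) convergence near simple roots.
    This means |e_{n+1}| ≈ C|e_n|².

(b) With |e_n| = 10^(-8) and C = 3.41:
    |e_{n+1}| ≈ 3.41 × (10^(-8))² = 3.41 × 10^(-16)

(a) 2 (quadratic); (b) |e_{n+1}| ≈ 3.410e-16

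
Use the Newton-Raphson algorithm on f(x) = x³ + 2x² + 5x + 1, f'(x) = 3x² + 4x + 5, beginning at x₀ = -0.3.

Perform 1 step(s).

f(x) = x³ + 2x² + 5x + 1
f'(x) = 3x² + 4x + 5
x₀ = -0.3

Newton-Raphson formula: x_{n+1} = x_n - f(x_n)/f'(x_n)

Iteration 1:
  f(-0.300000) = -0.347000
  f'(-0.300000) = 4.070000
  x_1 = -0.300000 - (-0.347000)/4.070000 = -0.214742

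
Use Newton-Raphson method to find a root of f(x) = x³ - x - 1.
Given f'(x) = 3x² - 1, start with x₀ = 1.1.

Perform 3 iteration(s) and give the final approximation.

f(x) = x³ - x - 1
f'(x) = 3x² - 1
x₀ = 1.1

Newton-Raphson formula: x_{n+1} = x_n - f(x_n)/f'(x_n)

Iteration 1:
  f(1.100000) = -0.769000
  f'(1.100000) = 2.630000
  x_1 = 1.100000 - (-0.769000)/2.630000 = 1.392395
Iteration 2:
  f(1.392395) = 0.307132
  f'(1.392395) = 4.816295
  x_2 = 1.392395 - 0.307132/4.816295 = 1.328626
Iteration 3:
  f(1.328626) = 0.016727
  f'(1.328626) = 4.295742
  x_3 = 1.328626 - 0.016727/4.295742 = 1.324732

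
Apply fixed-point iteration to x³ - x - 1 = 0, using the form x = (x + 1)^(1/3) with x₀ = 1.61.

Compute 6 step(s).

Equation: x³ - x - 1 = 0
Fixed-point form: x = (x + 1)^(1/3)
x₀ = 1.61

x_1 = g(1.610000) = 1.376830
x_2 = g(1.376830) = 1.334543
x_3 = g(1.334543) = 1.326582
x_4 = g(1.326582) = 1.325072
x_5 = g(1.325072) = 1.324785
x_6 = g(1.324785) = 1.324731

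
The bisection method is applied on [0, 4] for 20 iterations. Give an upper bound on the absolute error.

Bisection error bound: |error| ≤ (b-a)/2^n
|error| ≤ (4 - 0)/2^20 = 4/2^20
|error| ≤ 0.0000038147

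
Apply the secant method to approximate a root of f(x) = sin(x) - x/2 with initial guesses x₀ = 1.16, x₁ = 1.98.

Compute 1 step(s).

f(x) = sin(x) - x/2
x₀ = 1.16, x₁ = 1.98

Secant formula: x_{n+1} = x_n - f(x_n)(x_n - x_{n-1})/(f(x_n) - f(x_{n-1}))

Iteration 1:
  f(1.160000) = 0.336803
  f(1.980000) = -0.072562
  x_2 = 1.980000 - (-0.072562)×(1.980000 - 1.160000)/(-0.072562 - 0.336803)
       = 1.834651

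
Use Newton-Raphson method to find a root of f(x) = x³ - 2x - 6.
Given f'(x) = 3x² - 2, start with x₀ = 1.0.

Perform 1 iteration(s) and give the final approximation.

f(x) = x³ - 2x - 6
f'(x) = 3x² - 2
x₀ = 1.0

Newton-Raphson formula: x_{n+1} = x_n - f(x_n)/f'(x_n)

Iteration 1:
  f(1.000000) = -7.000000
  f'(1.000000) = 1.000000
  x_1 = 1.000000 - (-7.000000)/1.000000 = 8.000000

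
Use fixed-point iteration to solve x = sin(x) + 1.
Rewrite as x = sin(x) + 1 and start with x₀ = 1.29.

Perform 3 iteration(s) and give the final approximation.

Equation: x = sin(x) + 1
Fixed-point form: x = sin(x) + 1
x₀ = 1.29

x_1 = g(1.290000) = 1.960835
x_2 = g(1.960835) = 1.924894
x_3 = g(1.924894) = 1.937960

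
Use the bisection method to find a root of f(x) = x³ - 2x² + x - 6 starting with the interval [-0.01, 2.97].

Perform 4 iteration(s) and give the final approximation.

f(x) = x³ - 2x² + x - 6
Initial interval: [-0.01, 2.97]

Iteration 1:
  c_1 = (-0.010000 + 2.970000)/2 = 1.480000
  f(c_1) = f(1.480000) = -5.659008
  f(a) × f(c) ≥ 0, new interval: [1.480000, 2.970000]
Iteration 2:
  c_2 = (1.480000 + 2.970000)/2 = 2.225000
  f(c_2) = f(2.225000) = -2.661109
  f(a) × f(c) ≥ 0, new interval: [2.225000, 2.970000]
Iteration 3:
  c_3 = (2.225000 + 2.970000)/2 = 2.597500
  f(c_3) = f(2.597500) = 0.628836
  f(a) × f(c) < 0, new interval: [2.225000, 2.597500]
Iteration 4:
  c_4 = (2.225000 + 2.597500)/2 = 2.411250
  f(c_4) = f(2.411250) = -1.197690
  f(a) × f(c) ≥ 0, new interval: [2.411250, 2.597500]

After 4 iteration(s), the approximation is c_4 = 2.411250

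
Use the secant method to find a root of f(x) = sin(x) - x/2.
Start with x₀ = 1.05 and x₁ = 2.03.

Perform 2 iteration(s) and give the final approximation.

f(x) = sin(x) - x/2
x₀ = 1.05, x₁ = 2.03

Secant formula: x_{n+1} = x_n - f(x_n)(x_n - x_{n-1})/(f(x_n) - f(x_{n-1}))

Iteration 1:
  f(1.050000) = 0.342423
  f(2.030000) = -0.118594
  x_2 = 2.030000 - (-0.118594)×(2.030000 - 1.050000)/(-0.118594 - 0.342423)
       = 1.777900
Iteration 2:
  f(2.030000) = -0.118594
  f(1.777900) = 0.089680
  x_3 = 1.777900 - 0.089680×(1.777900 - 2.030000)/(0.089680 - (-0.118594))
       = 1.886451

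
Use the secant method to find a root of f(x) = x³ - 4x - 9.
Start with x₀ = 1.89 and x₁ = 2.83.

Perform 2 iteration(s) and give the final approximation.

f(x) = x³ - 4x - 9
x₀ = 1.89, x₁ = 2.83

Secant formula: x_{n+1} = x_n - f(x_n)(x_n - x_{n-1})/(f(x_n) - f(x_{n-1}))

Iteration 1:
  f(1.890000) = -9.808731
  f(2.830000) = 2.345187
  x_2 = 2.830000 - 2.345187×(2.830000 - 1.890000)/(2.345187 - (-9.808731))
       = 2.648620
Iteration 2:
  f(2.830000) = 2.345187
  f(2.648620) = -1.013910
  x_3 = 2.648620 - (-1.013910)×(2.648620 - 2.830000)/(-1.013910 - 2.345187)
       = 2.703368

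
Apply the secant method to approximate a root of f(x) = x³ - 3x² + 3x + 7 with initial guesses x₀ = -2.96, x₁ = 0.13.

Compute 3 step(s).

f(x) = x³ - 3x² + 3x + 7
x₀ = -2.96, x₁ = 0.13

Secant formula: x_{n+1} = x_n - f(x_n)(x_n - x_{n-1})/(f(x_n) - f(x_{n-1}))

Iteration 1:
  f(-2.960000) = -54.099136
  f(0.130000) = 7.341497
  x_2 = 0.130000 - 7.341497×(0.130000 - (-2.960000))/(7.341497 - (-54.099136))
       = -0.239222
Iteration 2:
  f(0.130000) = 7.341497
  f(-0.239222) = 6.096963
  x_3 = -0.239222 - 6.096963×(-0.239222 - 0.130000)/(6.096963 - 7.341497)
       = -2.048037
Iteration 3:
  f(-0.239222) = 6.096963
  f(-2.048037) = -20.317886
  x_4 = -2.048037 - (-20.317886)×(-2.048037 - (-0.239222))/(-20.317886 - 6.096963)
       = -0.656725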